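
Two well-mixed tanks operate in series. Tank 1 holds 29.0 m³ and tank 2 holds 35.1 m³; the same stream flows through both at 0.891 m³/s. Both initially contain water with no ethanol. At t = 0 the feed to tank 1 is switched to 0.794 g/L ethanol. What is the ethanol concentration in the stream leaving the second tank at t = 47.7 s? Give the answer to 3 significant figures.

0.305 g/L

Species balance on tank i: dCᵢ/dt = (Cᵢ₋₁ − Cᵢ)/τᵢ with τᵢ = Vᵢ/Q.
τ₁ = 29.0/0.891 = 32.548 s; τ₂ = 35.1/0.891 = 39.394 s.
Tank 1: C₁ = C_in(1 − e^(−t/τ₁)). Tank 2 (τ₁ ≠ τ₂): C₂ = C_in[1 − (τ₁ e^(−t/τ₁) − τ₂ e^(−t/τ₂))/(τ₁ − τ₂)].
At t = 47.7: e^(−t/τ₁) = 0.23095, e^(−t/τ₂) = 0.29795.
C₂ = 0.794·[1 − (32.548·0.23095 − 39.394·0.29795)/(-6.8462)] = 0.794·0.38357 = 0.30455 g/L.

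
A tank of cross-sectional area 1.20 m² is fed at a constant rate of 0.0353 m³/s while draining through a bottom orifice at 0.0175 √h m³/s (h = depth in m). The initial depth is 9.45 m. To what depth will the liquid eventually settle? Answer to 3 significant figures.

4.07 m

A dh/dt = Q_in − 0.0175 √h. Steady state requires inflow = outflow:
Q_in = 0.0175 √h_ss ⇒ √h_ss = 0.0353/0.0175 = 2.0171.
h_ss = 2.0171² = 4.0689 m. (Since h₀ = 9.45 m > h_ss, the level will fall toward this value.)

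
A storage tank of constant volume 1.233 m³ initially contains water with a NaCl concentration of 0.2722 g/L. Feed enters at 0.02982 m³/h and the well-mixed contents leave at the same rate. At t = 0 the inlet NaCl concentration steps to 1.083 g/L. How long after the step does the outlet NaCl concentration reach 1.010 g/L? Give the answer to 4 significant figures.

Unsteady species balance (constant V, well mixed): V dC/dt = Q(C_in − C), so τ = V/Q = 41.3481 h.
C(t) = C_in + (C₀ − C_in) e^(−t/τ). Set C = 1.010 and solve for t:
e^(−t/τ) = (C − C_in)/(C₀ − C_in) = (1.010 − 1.083)/(0.2722 − 1.083) = 0.0900345
t = −τ ln(…) = 41.3481 × 2.40756 = 99.5481 h.

99.55 h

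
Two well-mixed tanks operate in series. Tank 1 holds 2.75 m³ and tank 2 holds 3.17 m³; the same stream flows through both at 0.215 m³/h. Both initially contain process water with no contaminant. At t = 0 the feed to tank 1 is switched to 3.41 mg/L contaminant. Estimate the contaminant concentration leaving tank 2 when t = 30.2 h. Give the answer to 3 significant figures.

2.20 mg/L

Species balance on tank i: dCᵢ/dt = (Cᵢ₋₁ − Cᵢ)/τᵢ with τᵢ = Vᵢ/Q.
τ₁ = 2.75/0.215 = 12.791 h; τ₂ = 3.17/0.215 = 14.744 h.
Solving the cascade with C₁(0)=C₂(0)=0 gives C₂(t) = C_in[1 − (τ₁ e^(−t/τ₁) − τ₂ e^(−t/τ₂))/(τ₁ − τ₂)].
At t = 30.2: e^(−t/τ₁) = 0.094317, e^(−t/τ₂) = 0.12896.
C₂ = 3.41·[1 − (12.791·0.094317 − 14.744·0.12896)/(-1.9535)] = 3.41·0.64422 = 2.1968 mg/L.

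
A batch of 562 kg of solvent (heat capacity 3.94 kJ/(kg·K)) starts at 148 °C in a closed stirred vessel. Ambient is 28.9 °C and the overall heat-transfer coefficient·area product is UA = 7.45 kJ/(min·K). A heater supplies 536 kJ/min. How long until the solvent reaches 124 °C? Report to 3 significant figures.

Lumped-capacitance energy balance: M c_p dT/dt = UA(T_amb − T) + Q̇.
τ = M c_p/UA = 297.22 min; T_ss = T_amb + Q̇/UA = 28.9 + 536/7.45 = 100.85 °C.
T(t) = T_ss + (T₀ − T_ss)e^(−t/τ); set T = 124:
t = −τ ln[(T − T_ss)/(T₀ − T_ss)] = −297.22 · ln(0.49103) = 211.40 min.

211 min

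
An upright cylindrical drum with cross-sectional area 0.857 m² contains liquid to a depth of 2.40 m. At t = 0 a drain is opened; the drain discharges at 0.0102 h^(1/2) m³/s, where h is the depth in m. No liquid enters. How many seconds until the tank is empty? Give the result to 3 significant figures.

Unsteady balance on liquid volume: A dh/dt = −0.0102 √h.
This is separable: 2 d(√h)/dt = −0.0102/A, so √h = √h₀ − (0.0102/(2A)) t.
Set h = 0: 2√h₀ = (0.0102/A) t_empty ⇒ t_empty = 2A√h₀/0.0102.
t_empty = 2·0.857·√2.40/0.0102 = 1.7140·1.5492/0.0102 = 260.33 s.

260 s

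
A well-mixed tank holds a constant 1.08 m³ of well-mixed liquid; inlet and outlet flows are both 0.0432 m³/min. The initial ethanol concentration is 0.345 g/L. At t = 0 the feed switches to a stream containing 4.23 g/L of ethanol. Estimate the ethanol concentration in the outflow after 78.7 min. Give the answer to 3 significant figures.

4.06 g/L

Species balance on the tank: V dC/dt = Q(C_in − C).
So dC/dt = (C_in − C)/τ with τ = V/Q = 1.08/0.0432 = 25.000 min.
This is linear first-order; C(t) = C_in + (C₀ − C_in) e^(−t/τ).
C(78.7) = 4.23 + (0.345 − 4.23)·e^(−78.7/25.000) = 4.23 + (-3.8850)·0.042938 = 4.0632 g/L.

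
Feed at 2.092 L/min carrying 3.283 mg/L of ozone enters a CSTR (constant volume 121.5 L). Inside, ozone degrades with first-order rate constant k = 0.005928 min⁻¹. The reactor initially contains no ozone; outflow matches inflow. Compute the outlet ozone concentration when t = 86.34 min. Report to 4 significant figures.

2.111 mg/L

Species balance: V dC/dt = Q C_in − Q C − k V C.
This is linear with rate a = Q/V + k = 0.0231461 min⁻¹.
C_ss = Q C_in/(Q + kV) = 2.44218 mg/L; C(t) = C_ss + (C₀ − C_ss) e^(−a t).
C(86.34) = 2.44218 + (-2.44218)·e^(−0.0231461·86.34) = 2.44218 + (-2.44218)·0.135547 = 2.11115 mg/L.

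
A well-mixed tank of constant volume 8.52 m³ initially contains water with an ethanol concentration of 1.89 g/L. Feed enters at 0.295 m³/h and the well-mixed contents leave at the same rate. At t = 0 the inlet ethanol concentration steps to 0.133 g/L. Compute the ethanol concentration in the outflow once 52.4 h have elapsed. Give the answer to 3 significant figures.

0.419 g/L

Unsteady species balance (constant V, well mixed): V dC/dt = Q(C_in − C).
Rewrite as dC/dt + C/τ = C_in/τ, τ = V/Q = 28.881 h.
C approaches C_in exponentially: C(t) = C_in + (C₀ − C_in) e^(−t/τ).
C(52.4) = 0.133 + (1.89 − 0.133)·e^(−52.4/28.881) = 0.133 + (1.7570)·0.16295 = 0.41930 g/L.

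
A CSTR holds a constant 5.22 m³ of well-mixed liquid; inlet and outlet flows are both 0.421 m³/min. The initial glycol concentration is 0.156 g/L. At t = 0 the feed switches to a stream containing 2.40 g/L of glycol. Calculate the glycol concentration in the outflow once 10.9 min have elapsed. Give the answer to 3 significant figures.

Transient balance on the dissolved component: V dC/dt = Q(C_in − C).
Time constant τ = V/Q = 5.22/0.421 = 12.399 min.
Solution: C(t) = C_in + (C₀ − C_in) e^(−t/τ).
C(10.9) = 2.40 + (0.156 − 2.40)·e^(−10.9/12.399) = 2.40 + (-2.2440)·0.41516 = 1.4684 g/L.

1.47 g/L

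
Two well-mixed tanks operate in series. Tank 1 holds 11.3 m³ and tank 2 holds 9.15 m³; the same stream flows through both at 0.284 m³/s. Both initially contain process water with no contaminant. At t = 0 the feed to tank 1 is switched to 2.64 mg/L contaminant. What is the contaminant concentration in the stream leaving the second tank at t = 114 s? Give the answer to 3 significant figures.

Species balance on tank i: dCᵢ/dt = (Cᵢ₋₁ − Cᵢ)/τᵢ with τᵢ = Vᵢ/Q.
τ₁ = 11.3/0.284 = 39.789 s; τ₂ = 9.15/0.284 = 32.218 s.
Solving the cascade with C₁(0)=C₂(0)=0 gives C₂(t) = C_in[1 − (τ₁ e^(−t/τ₁) − τ₂ e^(−t/τ₂))/(τ₁ − τ₂)].
At t = 114: e^(−t/τ₁) = 0.056976, e^(−t/τ₂) = 0.029061.
C₂ = 2.64·[1 − (39.789·0.056976 − 32.218·0.029061)/(7.5704)] = 2.64·0.82422 = 2.1760 mg/L.

2.18 mg/L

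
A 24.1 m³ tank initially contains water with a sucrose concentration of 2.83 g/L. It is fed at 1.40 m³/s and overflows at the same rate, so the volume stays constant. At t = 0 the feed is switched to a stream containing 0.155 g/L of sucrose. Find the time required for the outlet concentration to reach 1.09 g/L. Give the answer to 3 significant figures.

18.1 s

Accumulation = in − out for the solute gives V dC/dt = Q(C_in − C), so τ = V/Q = 17.214 s.
C(t) = C_in + (C₀ − C_in) e^(−t/τ). Set C = 1.09 and solve for t:
e^(−t/τ) = (C − C_in)/(C₀ − C_in) = (1.09 − 0.155)/(2.83 − 0.155) = 0.34953
t = −τ ln(…) = 17.214 × 1.0512 = 18.095 s.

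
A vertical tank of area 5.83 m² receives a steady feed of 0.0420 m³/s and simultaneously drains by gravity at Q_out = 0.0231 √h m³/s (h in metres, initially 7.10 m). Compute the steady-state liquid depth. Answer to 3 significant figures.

Level balance: A dh/dt = 0.0420 − 0.0231 √h. Setting dh/dt = 0:
Q_in = 0.0231 √h_ss ⇒ √h_ss = 0.0420/0.0231 = 1.8182.
h_ss = 1.8182² = 3.3058 m. (Since h₀ = 7.10 m > h_ss, the level will fall toward this value.)

3.31 m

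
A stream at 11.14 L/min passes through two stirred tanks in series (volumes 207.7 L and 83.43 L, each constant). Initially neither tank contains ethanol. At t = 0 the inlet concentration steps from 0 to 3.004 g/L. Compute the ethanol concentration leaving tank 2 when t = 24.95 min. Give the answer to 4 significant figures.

Species balance on tank i: dCᵢ/dt = (Cᵢ₋₁ − Cᵢ)/τᵢ with τᵢ = Vᵢ/Q.
τ₁ = 207.7/11.14 = 18.6445 min; τ₂ = 83.43/11.14 = 7.48923 min.
Solving the cascade with C₁(0)=C₂(0)=0 gives C₂(t) = C_in[1 − (τ₁ e^(−t/τ₁) − τ₂ e^(−t/τ₂))/(τ₁ − τ₂)].
At t = 24.95: e^(−t/τ₁) = 0.262319, e^(−t/τ₂) = 0.0357412.
C₂ = 3.004·[1 − (18.6445·0.262319 − 7.48923·0.0357412)/(11.1553)] = 3.004·0.585566 = 1.75904 g/L.

1.759 g/L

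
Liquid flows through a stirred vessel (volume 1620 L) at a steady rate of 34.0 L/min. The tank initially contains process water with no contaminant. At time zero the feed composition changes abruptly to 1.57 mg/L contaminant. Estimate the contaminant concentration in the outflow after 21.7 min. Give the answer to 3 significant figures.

0.574 mg/L

Species balance on the tank: V dC/dt = Q(C_in − C).
Rewrite as dC/dt + C/τ = C_in/τ, τ = V/Q = 47.647 min.
Solution: C(t) = C_in + (C₀ − C_in) e^(−t/τ).
C(21.7) = 1.57 + (0 − 1.57)·e^(−21.7/47.647) = 1.57 + (-1.5700)·0.63417 = 0.57435 mg/L.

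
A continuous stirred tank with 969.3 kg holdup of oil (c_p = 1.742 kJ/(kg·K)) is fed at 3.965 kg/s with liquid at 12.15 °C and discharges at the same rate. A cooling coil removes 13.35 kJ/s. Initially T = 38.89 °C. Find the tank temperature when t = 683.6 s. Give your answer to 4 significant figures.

11.97 °C

M c_p dT/dt = ṁ c_p (T_in − T) − Q̇.
Rearrange: dT/dt = (T_ss − T)/τ with τ = M/ṁ = 244.464 s and T_ss = T_in − Q̇/(ṁ c_p) = 10.2172 °C.
Integrating: T(t) = T_ss + (T₀ − T_ss) e^(−t/τ).
T(683.6) = 10.2172 + (28.6728)·e^(−683.6/244.464) = 10.2172 + (28.6728)·0.0610342 = 11.9672 °C.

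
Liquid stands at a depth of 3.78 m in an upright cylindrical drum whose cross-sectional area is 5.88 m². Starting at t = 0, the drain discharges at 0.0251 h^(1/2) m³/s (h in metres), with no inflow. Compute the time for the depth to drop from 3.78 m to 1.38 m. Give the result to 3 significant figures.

361 s

Volume balance on the tank: A dh/dt = −0.0251 √h.
This is separable: 2 d(√h)/dt = −0.0251/A, so √h = √h₀ − (0.0251/(2A)) t.
t = 2A(√h₀ − √h)/0.0251 = 2·5.88·(√3.78 − √1.38)/0.0251
  = 11.760 × (1.9442 − 1.1747) / 0.0251 = 360.53 s.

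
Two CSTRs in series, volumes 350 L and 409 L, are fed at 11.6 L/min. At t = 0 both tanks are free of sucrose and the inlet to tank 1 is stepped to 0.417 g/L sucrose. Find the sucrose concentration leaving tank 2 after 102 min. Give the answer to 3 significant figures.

Each tank obeys Vᵢ dCᵢ/dt = Q(Cᵢ₋₁ − Cᵢ), so τᵢ = Vᵢ/Q.
τ₁ = 350/11.6 = 30.172 min; τ₂ = 409/11.6 = 35.259 min.
Solving the cascade with C₁(0)=C₂(0)=0 gives C₂(t) = C_in[1 − (τ₁ e^(−t/τ₁) − τ₂ e^(−t/τ₂))/(τ₁ − τ₂)].
At t = 102: e^(−t/τ₁) = 0.034028, e^(−t/τ₂) = 0.055415.
C₂ = 0.417·[1 − (30.172·0.034028 − 35.259·0.055415)/(-5.0862)] = 0.417·0.81771 = 0.34099 g/L.

0.341 g/L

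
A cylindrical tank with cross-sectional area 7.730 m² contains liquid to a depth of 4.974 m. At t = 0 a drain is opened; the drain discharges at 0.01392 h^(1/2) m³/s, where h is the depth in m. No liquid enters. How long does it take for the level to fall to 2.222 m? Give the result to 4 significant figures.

A dh/dt = −Q_out = −0.01392 √h.
This is separable: 2 d(√h)/dt = −0.01392/A, so √h = √h₀ − (0.01392/(2A)) t.
t = 2A(√h₀ − √h)/0.01392 = 2·7.730·(√4.974 − √2.222)/0.01392
  = 15.4600 × (2.23025 − 1.49064) / 0.01392 = 821.434 s.

821.4 s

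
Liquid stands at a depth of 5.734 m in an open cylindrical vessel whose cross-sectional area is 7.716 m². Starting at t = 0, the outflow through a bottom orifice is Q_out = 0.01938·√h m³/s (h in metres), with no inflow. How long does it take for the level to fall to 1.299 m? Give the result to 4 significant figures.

999.2 s

With no inflow, A dh/dt = −0.01938 √h.
Separate and integrate: 2(√h − √h₀) = −(0.01938/A) t.
t = 2A(√h₀ − √h)/0.01938 = 2·7.716·(√5.734 − √1.299)/0.01938
  = 15.4320 × (2.39458 − 1.13974) / 0.01938 = 999.210 s.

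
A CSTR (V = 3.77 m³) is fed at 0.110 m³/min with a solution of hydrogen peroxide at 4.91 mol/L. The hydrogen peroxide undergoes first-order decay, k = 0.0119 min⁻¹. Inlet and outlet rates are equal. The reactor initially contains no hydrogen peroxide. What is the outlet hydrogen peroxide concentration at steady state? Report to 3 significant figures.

Accumulation = in − out − consumed: V dC/dt = Q C_in − Q C − k V C.
At steady state: 0 = Q C_in − (Q + kV) C_ss, so C_ss = Q C_in/(Q + kV).
C_ss = 0.110·4.91/(0.110 + 0.0119·3.77) = 0.54010/0.15486 = 3.4876 mol/L.

3.49 mol/L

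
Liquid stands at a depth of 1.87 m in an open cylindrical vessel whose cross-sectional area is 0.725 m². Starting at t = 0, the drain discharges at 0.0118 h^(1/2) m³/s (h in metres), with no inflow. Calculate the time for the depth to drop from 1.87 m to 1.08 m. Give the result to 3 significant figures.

40.3 s

A dh/dt = −Q_out = −0.0118 √h.
This is separable: 2 d(√h)/dt = −0.0118/A, so √h = √h₀ − (0.0118/(2A)) t.
t = 2A(√h₀ − √h)/0.0118 = 2·0.725·(√1.87 − √1.08)/0.0118
  = 1.4500 × (1.3675 − 1.0392) / 0.0118 = 40.336 s.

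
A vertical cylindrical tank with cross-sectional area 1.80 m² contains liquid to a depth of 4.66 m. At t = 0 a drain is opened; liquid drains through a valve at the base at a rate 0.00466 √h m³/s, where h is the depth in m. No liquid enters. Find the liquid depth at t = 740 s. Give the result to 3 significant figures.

With no inflow, A dh/dt = −0.00466 √h.
Separate and integrate: 2(√h − √h₀) = −(0.00466/A) t.
√h = √4.66 − 0.00466·740/(2·1.80) = 2.1587 − 0.95789 = 1.2008.
h = 1.2008² = 1.4420 m.

1.44 m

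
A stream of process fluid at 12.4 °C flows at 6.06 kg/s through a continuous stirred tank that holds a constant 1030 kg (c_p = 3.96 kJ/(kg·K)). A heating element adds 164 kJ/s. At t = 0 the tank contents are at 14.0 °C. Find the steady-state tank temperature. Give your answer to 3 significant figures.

19.2 °C

M c_p dT/dt = ṁ c_p (T_in − T) + Q̇.
At steady state dT/dt = 0 ⇒ T_ss = T_in + Q̇/(ṁ c_p) = 12.4 + 164/(6.06·3.96) = 19.234 °C.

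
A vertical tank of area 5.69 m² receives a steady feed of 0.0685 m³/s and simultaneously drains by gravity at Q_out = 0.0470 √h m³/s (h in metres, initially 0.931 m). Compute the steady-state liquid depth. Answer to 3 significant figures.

2.12 m

A dh/dt = Q_in − 0.0470 √h. Steady state requires inflow = outflow:
Q_in = 0.0470 √h_ss ⇒ √h_ss = 0.0685/0.0470 = 1.4574.
h_ss = 1.4574² = 2.1242 m. (Since h₀ = 0.931 m < h_ss, the level will rise toward this value.)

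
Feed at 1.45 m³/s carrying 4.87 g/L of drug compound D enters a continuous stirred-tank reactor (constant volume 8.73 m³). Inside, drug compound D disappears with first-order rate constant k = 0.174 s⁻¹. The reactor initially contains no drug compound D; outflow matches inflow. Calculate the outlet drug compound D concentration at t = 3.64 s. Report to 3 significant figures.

1.69 g/L

Accumulation = in − out − consumed: V dC/dt = Q C_in − Q C − k V C.
This is linear with rate a = Q/V + k = 0.34009 s⁻¹.
C_ss = Q C_in/(Q + kV) = 2.3784 g/L; C(t) = C_ss + (C₀ − C_ss) e^(−a t).
C(3.64) = 2.3784 + (-2.3784)·e^(−0.34009·3.64) = 2.3784 + (-2.3784)·0.28998 = 1.6887 g/L.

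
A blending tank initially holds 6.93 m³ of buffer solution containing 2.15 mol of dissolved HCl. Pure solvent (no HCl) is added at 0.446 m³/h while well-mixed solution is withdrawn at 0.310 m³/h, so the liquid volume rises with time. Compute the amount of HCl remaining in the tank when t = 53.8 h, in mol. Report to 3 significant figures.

Let m(t) be the amount of HCl. Volume: V(t) = V₀ + (Q_in − Q_out) t = 6.93 + 0.13600 t; V(53.8) = 14.247 m³.
No HCl enters, so dm/dt = −Q_out · (m/V).
Separate: dm/m = −Q_out dt/V(t) ⇒ ln(m/m₀) = −(Q_out/(Q_in−Q_out)) ln(V/V₀).
m = m₀ (V₀/V)^(Q_out/(Q_in−Q_out)) = 2.15 × (6.93/14.247)^(2.2794) = 0.41593 mol.

0.416 mol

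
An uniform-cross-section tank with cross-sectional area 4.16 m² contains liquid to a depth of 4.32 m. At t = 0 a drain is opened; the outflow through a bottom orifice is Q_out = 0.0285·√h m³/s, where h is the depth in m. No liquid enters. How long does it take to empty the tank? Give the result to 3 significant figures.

607 s

With no inflow, A dh/dt = −0.0285 √h.
Separate and integrate: 2(√h − √h₀) = −(0.0285/A) t.
Tank is empty when √h = 0: t_empty = 2A√h₀/0.0285.
t_empty = 2·4.16·√4.32/0.0285 = 8.3200·2.0785/0.0285 = 606.76 s.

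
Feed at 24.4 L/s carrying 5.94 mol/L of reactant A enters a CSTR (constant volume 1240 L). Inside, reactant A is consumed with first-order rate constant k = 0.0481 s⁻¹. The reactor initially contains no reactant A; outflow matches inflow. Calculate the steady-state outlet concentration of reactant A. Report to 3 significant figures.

Species balance: V dC/dt = Q C_in − Q C − k V C.
At steady state: 0 = Q C_in − (Q + kV) C_ss, so C_ss = Q C_in/(Q + kV).
C_ss = 24.4·5.94/(24.4 + 0.0481·1240) = 144.94/84.044 = 1.7245 mol/L.

1.72 mol/L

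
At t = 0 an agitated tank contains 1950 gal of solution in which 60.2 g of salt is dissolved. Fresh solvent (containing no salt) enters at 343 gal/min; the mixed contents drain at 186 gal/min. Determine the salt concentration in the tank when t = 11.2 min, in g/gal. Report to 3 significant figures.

0.00758 g/gal

Total volume: dV/dt = Q_in − Q_out = 157.00 gal/min, so V(t) = 1950 + 157.00 t and V(11.2) = 3708.4 gal.
Solute balance: dm/dt = 0 − Q_out C = −Q_out m/V(t).
dm/m = −Q_out dt/(V₀ + 157.00 t); integrating gives ln(m/m₀) = −(Q_out/(Q_in−Q_out)) ln(V/V₀).
m = m₀ (V₀/V)^(Q_out/(Q_in−Q_out)) = 60.2 × (1950/3708.4)^(1.1847) = 28.111 g.
C = m/V = 28.111/3708.4 = 0.0075804 g/gal.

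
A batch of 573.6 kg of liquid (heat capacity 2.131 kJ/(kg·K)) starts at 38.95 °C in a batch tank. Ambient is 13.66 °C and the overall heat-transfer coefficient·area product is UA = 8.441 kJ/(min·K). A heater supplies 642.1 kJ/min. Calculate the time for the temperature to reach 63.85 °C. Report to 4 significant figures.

M c_p dT/dt = −UA(T − T_amb) + Q̇.
τ = M c_p/UA = 144.810 min; T_ss = T_amb + Q̇/UA = 13.66 + 642.1/8.441 = 89.7292 °C.
T(t) = T_ss + (T₀ − T_ss)e^(−t/τ); set T = 63.85:
t = −τ ln[(T − T_ss)/(T₀ − T_ss)] = −144.810 · ln(0.509642) = 97.6089 min.

97.61 min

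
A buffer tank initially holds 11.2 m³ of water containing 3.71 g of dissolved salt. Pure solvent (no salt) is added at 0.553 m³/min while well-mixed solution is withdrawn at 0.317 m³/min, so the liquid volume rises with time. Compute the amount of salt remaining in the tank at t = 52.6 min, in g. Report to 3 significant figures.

Total volume: dV/dt = Q_in − Q_out = 0.23600 m³/min, so V(t) = 11.2 + 0.23600 t and V(52.6) = 23.614 m³.
Solute balance: dm/dt = 0 − Q_out C = −Q_out m/V(t).
dm/m = −Q_out dt/(V₀ + 0.23600 t); integrating gives ln(m/m₀) = −(Q_out/(Q_in−Q_out)) ln(V/V₀).
m = m₀ (V₀/V)^(Q_out/(Q_in−Q_out)) = 3.71 × (11.2/23.614)^(1.3432) = 1.3622 g.

1.36 g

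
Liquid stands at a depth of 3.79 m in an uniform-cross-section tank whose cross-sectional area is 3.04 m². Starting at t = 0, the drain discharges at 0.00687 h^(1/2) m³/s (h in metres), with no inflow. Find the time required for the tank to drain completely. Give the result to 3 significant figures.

Unsteady balance on liquid volume: A dh/dt = −0.00687 √h.
This is separable: 2 d(√h)/dt = −0.00687/A, so √h = √h₀ − (0.00687/(2A)) t.
Set h = 0: 2√h₀ = (0.00687/A) t_empty ⇒ t_empty = 2A√h₀/0.00687.
t_empty = 2·3.04·√3.79/0.00687 = 6.0800·1.9468/0.00687 = 1722.9 s.

1720 s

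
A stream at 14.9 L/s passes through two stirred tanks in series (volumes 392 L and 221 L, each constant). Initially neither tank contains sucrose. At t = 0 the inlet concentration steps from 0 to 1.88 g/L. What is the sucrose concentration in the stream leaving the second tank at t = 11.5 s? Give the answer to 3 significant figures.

Time constants: τᵢ = Vᵢ/Q for each well-mixed tank.
τ₁ = 392/14.9 = 26.309 s; τ₂ = 221/14.9 = 14.832 s.
Tank 1: C₁ = C_in(1 − e^(−t/τ₁)). Tank 2 (τ₁ ≠ τ₂): C₂ = C_in[1 − (τ₁ e^(−t/τ₁) − τ₂ e^(−t/τ₂))/(τ₁ − τ₂)].
At t = 11.5: e^(−t/τ₁) = 0.64590, e^(−t/τ₂) = 0.46055.
C₂ = 1.88·[1 − (26.309·0.64590 − 14.832·0.46055)/(11.477)] = 1.88·0.11456 = 0.21537 g/L.

0.215 g/L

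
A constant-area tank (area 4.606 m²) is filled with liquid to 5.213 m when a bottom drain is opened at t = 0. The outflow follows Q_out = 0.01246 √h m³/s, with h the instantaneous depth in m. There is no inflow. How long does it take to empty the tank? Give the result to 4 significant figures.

1688 s

A dh/dt = −Q_out = −0.01246 √h.
∫ h^(−1/2) dh = −(0.01246/A) ∫ dt, giving 2√h = 2√h₀ − (0.01246/A) t.
Set h = 0: 2√h₀ = (0.01246/A) t_empty ⇒ t_empty = 2A√h₀/0.01246.
t_empty = 2·4.606·√5.213/0.01246 = 9.21200·2.28320/0.01246 = 1688.03 s.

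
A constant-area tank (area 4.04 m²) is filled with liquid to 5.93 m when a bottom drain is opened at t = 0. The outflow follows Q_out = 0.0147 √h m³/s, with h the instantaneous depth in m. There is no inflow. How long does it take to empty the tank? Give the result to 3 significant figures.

1340 s

A dh/dt = −Q_out = −0.0147 √h.
∫ h^(−1/2) dh = −(0.0147/A) ∫ dt, giving 2√h = 2√h₀ − (0.0147/A) t.
Set h = 0: 2√h₀ = (0.0147/A) t_empty ⇒ t_empty = 2A√h₀/0.0147.
t_empty = 2·4.04·√5.93/0.0147 = 8.0800·2.4352/0.0147 = 1338.5 s.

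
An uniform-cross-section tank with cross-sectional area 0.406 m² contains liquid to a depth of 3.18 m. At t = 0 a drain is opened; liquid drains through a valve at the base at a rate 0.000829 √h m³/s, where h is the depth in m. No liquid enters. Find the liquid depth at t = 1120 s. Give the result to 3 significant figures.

Volume balance on the tank: A dh/dt = −0.000829 √h.
∫ h^(−1/2) dh = −(0.000829/A) ∫ dt, giving 2√h = 2√h₀ − (0.000829/A) t.
√h = √3.18 − 0.000829·1120/(2·0.406) = 1.7833 − 1.1434 = 0.63981.
h = 0.63981² = 0.40935 m.

0.409 m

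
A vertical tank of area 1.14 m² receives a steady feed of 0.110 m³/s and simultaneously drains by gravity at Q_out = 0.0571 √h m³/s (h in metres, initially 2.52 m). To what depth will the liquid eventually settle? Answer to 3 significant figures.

A dh/dt = Q_in − 0.0571 √h. Steady state requires inflow = outflow:
Q_in = 0.0571 √h_ss ⇒ √h_ss = 0.110/0.0571 = 1.9264.
h_ss = 1.9264² = 3.7112 m. (Since h₀ = 2.52 m < h_ss, the level will rise toward this value.)

3.71 m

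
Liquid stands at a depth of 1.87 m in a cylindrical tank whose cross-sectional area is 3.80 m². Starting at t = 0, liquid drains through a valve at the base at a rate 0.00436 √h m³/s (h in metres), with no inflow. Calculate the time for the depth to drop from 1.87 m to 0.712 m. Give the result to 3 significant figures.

913 s

A dh/dt = −Q_out = −0.00436 √h.
Separate and integrate: 2(√h − √h₀) = −(0.00436/A) t.
t = 2A(√h₀ − √h)/0.00436 = 2·3.80·(√1.87 − √0.712)/0.00436
  = 7.6000 × (1.3675 − 0.84380) / 0.00436 = 912.83 s.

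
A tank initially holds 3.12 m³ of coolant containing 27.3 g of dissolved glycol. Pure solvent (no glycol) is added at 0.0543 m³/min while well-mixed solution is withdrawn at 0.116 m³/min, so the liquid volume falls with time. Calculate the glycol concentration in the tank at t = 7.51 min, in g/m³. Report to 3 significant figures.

Let m(t) be the amount of glycol. Volume: V(t) = V₀ + (Q_in − Q_out) t = 3.12 − 0.061700 t; V(7.51) = 2.6566 m³.
No glycol enters, so dm/dt = −Q_out · (m/V).
Separate: dm/m = −Q_out dt/V(t) ⇒ ln(m/m₀) = −(Q_out/(Q_in−Q_out)) ln(V/V₀).
m = m₀ (V₀/V)^(Q_out/(Q_in−Q_out)) = 27.3 × (3.12/2.6566)^(-1.8801) = 20.179 g.
C = m/V = 20.179/2.6566 = 7.5956 g/m³.

7.60 g/m³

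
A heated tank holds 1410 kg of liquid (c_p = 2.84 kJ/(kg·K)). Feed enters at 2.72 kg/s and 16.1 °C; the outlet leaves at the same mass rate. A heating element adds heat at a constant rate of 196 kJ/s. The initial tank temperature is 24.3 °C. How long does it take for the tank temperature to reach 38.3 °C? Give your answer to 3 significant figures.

875 s

M c_p dT/dt = ṁ c_p (T_in − T) + Q̇.
τ = M/ṁ = 518.38 s; T_ss = T_in + Q̇/(ṁ c_p) = 41.473 °C.
T(t) = T_ss + (T₀ − T_ss) e^(−t/τ). Set T = 38.3:
e^(−t/τ) = (38.3 − 41.473)/(24.3 − 41.473) = 0.18476
t = −518.38 · ln(0.18476) = 875.40 s.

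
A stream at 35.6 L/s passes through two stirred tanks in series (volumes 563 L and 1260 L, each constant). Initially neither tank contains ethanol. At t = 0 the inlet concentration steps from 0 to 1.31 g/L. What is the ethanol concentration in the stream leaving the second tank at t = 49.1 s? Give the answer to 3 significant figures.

0.766 g/L

Each tank obeys Vᵢ dCᵢ/dt = Q(Cᵢ₋₁ − Cᵢ), so τᵢ = Vᵢ/Q.
τ₁ = 563/35.6 = 15.815 s; τ₂ = 1260/35.6 = 35.393 s.
Solving the cascade with C₁(0)=C₂(0)=0 gives C₂(t) = C_in[1 − (τ₁ e^(−t/τ₁) − τ₂ e^(−t/τ₂))/(τ₁ − τ₂)].
At t = 49.1: e^(−t/τ₁) = 0.044837, e^(−t/τ₂) = 0.24976.
C₂ = 1.31·[1 − (15.815·0.044837 − 35.393·0.24976)/(-19.579)] = 1.31·0.58472 = 0.76598 g/L.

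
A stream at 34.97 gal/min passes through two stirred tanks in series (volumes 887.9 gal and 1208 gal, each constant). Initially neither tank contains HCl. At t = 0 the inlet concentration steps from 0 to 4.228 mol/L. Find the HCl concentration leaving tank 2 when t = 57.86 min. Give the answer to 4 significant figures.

2.440 mol/L

Time constants: τᵢ = Vᵢ/Q for each well-mixed tank.
τ₁ = 887.9/34.97 = 25.3903 min; τ₂ = 1208/34.97 = 34.5439 min.
Tank 1: C₁ = C_in(1 − e^(−t/τ₁)). Tank 2 (τ₁ ≠ τ₂): C₂ = C_in[1 − (τ₁ e^(−t/τ₁) − τ₂ e^(−t/τ₂))/(τ₁ − τ₂)].
At t = 57.86: e^(−t/τ₁) = 0.102405, e^(−t/τ₂) = 0.187314.
C₂ = 4.228·[1 − (25.3903·0.102405 − 34.5439·0.187314)/(-9.15356)] = 4.228·0.577165 = 2.44025 mol/L.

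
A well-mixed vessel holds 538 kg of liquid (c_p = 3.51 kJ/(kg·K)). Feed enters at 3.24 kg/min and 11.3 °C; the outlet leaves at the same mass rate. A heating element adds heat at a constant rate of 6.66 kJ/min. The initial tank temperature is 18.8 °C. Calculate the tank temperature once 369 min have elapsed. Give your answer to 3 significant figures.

12.6 °C

Energy balance: M c_p dT/dt = ṁ c_p (T_in − T) + 6.66.
Rearrange: dT/dt = (T_ss − T)/τ with τ = M/ṁ = 166.05 min and T_ss = T_in + Q̇/(ṁ c_p) = 11.886 °C.
This is linear first-order; T(t) = T_ss + (T₀ − T_ss) e^(−t/τ).
T(369) = 11.886 + (6.9144)·e^(−369/166.05) = 11.886 + (6.9144)·0.10837 = 12.635 °C.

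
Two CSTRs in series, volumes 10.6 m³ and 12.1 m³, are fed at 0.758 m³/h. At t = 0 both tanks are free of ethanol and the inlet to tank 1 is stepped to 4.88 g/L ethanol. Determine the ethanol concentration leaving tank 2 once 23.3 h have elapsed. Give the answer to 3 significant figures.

Each tank obeys Vᵢ dCᵢ/dt = Q(Cᵢ₋₁ − Cᵢ), so τᵢ = Vᵢ/Q.
τ₁ = 10.6/0.758 = 13.984 h; τ₂ = 12.1/0.758 = 15.963 h.
Tank 1: C₁ = C_in(1 − e^(−t/τ₁)). Tank 2 (τ₁ ≠ τ₂): C₂ = C_in[1 − (τ₁ e^(−t/τ₁) − τ₂ e^(−t/τ₂))/(τ₁ − τ₂)].
At t = 23.3: e^(−t/τ₁) = 0.18897, e^(−t/τ₂) = 0.23232.
C₂ = 4.88·[1 − (13.984·0.18897 − 15.963·0.23232)/(-1.9789)] = 4.88·0.46130 = 2.2511 g/L.

2.25 g/L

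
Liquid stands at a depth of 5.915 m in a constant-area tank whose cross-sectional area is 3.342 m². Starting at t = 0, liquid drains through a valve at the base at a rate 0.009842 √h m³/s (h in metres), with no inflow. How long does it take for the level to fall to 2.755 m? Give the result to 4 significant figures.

Volume balance on the tank: A dh/dt = −0.009842 √h.
This is separable: 2 d(√h)/dt = −0.009842/A, so √h = √h₀ − (0.009842/(2A)) t.
t = 2A(√h₀ − √h)/0.009842 = 2·3.342·(√5.915 − √2.755)/0.009842
  = 6.68400 × (2.43208 − 1.65982) / 0.009842 = 524.464 s.

524.5 s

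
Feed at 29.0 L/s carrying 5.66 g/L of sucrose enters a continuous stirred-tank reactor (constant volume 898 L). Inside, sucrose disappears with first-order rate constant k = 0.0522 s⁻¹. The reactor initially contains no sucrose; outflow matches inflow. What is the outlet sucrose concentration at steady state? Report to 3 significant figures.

Accumulation = in − out − consumed: V dC/dt = Q C_in − Q C − k V C.
Steady state (dC/dt = 0): C_ss = Q C_in/(Q + kV) = C_in/(1 + kV/Q).
C_ss = 29.0·5.66/(29.0 + 0.0522·898) = 164.14/75.876 = 2.1633 g/L.

2.16 g/L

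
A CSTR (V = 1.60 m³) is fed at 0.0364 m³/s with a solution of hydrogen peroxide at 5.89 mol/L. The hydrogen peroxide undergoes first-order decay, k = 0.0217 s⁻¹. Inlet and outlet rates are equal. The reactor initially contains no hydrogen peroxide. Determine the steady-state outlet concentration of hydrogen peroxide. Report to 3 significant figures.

V dC/dt = Q(C_in − C) − k V C.
Steady state (dC/dt = 0): C_ss = Q C_in/(Q + kV) = C_in/(1 + kV/Q).
C_ss = 0.0364·5.89/(0.0364 + 0.0217·1.60) = 0.21440/0.071120 = 3.0146 mol/L.

3.01 mol/L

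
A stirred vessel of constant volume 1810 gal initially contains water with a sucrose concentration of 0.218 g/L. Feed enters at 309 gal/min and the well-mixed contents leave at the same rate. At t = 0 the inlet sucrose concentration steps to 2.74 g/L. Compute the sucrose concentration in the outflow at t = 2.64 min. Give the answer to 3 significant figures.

Accumulation = in − out for the solute gives V dC/dt = Q(C_in − C).
Rewrite as dC/dt + C/τ = C_in/τ, τ = V/Q = 5.8576 min.
Integrating: C(t) = C_in + (C₀ − C_in) e^(−t/τ).
C(2.64) = 2.74 + (0.218 − 2.74)·e^(−2.64/5.8576) = 2.74 + (-2.5220)·0.63718 = 1.1330 g/L.

1.13 g/L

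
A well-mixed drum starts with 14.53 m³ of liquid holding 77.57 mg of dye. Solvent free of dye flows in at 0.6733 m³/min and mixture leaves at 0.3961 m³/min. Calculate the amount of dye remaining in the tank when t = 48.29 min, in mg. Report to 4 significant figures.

30.51 mg

Total volume: dV/dt = Q_in − Q_out = 0.277200 m³/min, so V(t) = 14.53 + 0.277200 t and V(48.29) = 27.9160 m³.
Species balance (pure solvent in): dm/dt = −Q_out · m/V(t).
dm/m = −Q_out dt/(V₀ + 0.277200 t); integrating gives ln(m/m₀) = −(Q_out/(Q_in−Q_out)) ln(V/V₀).
m = m₀ (V₀/V)^(Q_out/(Q_in−Q_out)) = 77.57 × (14.53/27.9160)^(1.42893) = 30.5117 mg.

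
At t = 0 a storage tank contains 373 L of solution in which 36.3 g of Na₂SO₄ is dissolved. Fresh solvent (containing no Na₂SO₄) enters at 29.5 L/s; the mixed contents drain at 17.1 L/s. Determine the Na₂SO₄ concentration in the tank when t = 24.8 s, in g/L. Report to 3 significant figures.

0.0233 g/L

Total volume: dV/dt = Q_in − Q_out = 12.400 L/s, so V(t) = 373 + 12.400 t and V(24.8) = 680.52 L.
No Na₂SO₄ enters, so dm/dt = −Q_out · (m/V).
Separate: dm/m = −Q_out dt/V(t) ⇒ ln(m/m₀) = −(Q_out/(Q_in−Q_out)) ln(V/V₀).
m = m₀ (V₀/V)^(Q_out/(Q_in−Q_out)) = 36.3 × (373/680.52)^(1.3790) = 15.842 g.
C = m/V = 15.842/680.52 = 0.023279 g/L.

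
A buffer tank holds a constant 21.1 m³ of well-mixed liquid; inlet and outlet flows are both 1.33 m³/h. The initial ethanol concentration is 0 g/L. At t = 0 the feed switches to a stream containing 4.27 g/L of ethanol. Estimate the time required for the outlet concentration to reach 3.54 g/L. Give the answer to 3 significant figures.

28.0 h

Species balance: V dC/dt = Q(C_in − C) ⇒ τ = V/Q = 15.865 h.
C(t) = C_in + (C₀ − C_in) e^(−t/τ). Set C = 3.54 and solve for t:
e^(−t/τ) = (C − C_in)/(C₀ − C_in) = (3.54 − 4.27)/(0 − 4.27) = 0.17096
t = −τ ln(…) = 15.865 × 1.7663 = 28.022 h.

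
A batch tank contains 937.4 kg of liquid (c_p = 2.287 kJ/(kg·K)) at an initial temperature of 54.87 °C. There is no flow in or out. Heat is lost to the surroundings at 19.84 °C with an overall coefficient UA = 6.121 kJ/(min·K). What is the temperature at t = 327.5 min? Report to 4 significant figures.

33.59 °C

M c_p dT/dt = −UA(T − T_amb).
dT/dt = (T_ss − T)/τ with T_ss = T_amb = 19.8400 °C, τ = M c_p/UA = 937.4·2.287/6.121 = 350.242 min.
Solution: T(t) = T_ss + (T₀ − T_ss) e^(−t/τ).
T(327.5) = 19.8400 + (35.0300)·0.392560 = 33.5914 °C.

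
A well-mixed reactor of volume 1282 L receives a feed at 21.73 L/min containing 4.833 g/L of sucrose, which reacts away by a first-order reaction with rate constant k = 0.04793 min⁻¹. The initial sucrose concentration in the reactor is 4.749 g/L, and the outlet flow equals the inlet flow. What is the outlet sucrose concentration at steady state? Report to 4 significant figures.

1.263 g/L

V dC/dt = Q(C_in − C) − k V C.
Steady state (dC/dt = 0): C_ss = Q C_in/(Q + kV) = C_in/(1 + kV/Q).
C_ss = 21.73·4.833/(21.73 + 0.04793·1282) = 105.021/83.1763 = 1.26263 g/L.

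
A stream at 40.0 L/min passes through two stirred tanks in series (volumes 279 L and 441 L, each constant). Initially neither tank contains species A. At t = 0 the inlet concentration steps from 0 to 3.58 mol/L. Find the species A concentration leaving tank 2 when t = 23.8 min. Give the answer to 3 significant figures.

2.66 mol/L

Species balance on tank i: dCᵢ/dt = (Cᵢ₋₁ − Cᵢ)/τᵢ with τᵢ = Vᵢ/Q.
τ₁ = 279/40.0 = 6.9750 min; τ₂ = 441/40.0 = 11.025 min.
Solving the cascade with C₁(0)=C₂(0)=0 gives C₂(t) = C_in[1 − (τ₁ e^(−t/τ₁) − τ₂ e^(−t/τ₂))/(τ₁ − τ₂)].
At t = 23.8: e^(−t/τ₁) = 0.032969, e^(−t/τ₂) = 0.11547.
C₂ = 3.58·[1 − (6.9750·0.032969 − 11.025·0.11547)/(-4.0500)] = 3.58·0.74244 = 2.6579 mol/L.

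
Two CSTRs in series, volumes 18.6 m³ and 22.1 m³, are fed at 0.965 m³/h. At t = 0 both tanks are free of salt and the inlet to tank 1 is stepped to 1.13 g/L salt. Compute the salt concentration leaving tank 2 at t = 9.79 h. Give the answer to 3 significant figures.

Species balance on tank i: dCᵢ/dt = (Cᵢ₋₁ − Cᵢ)/τᵢ with τᵢ = Vᵢ/Q.
τ₁ = 18.6/0.965 = 19.275 h; τ₂ = 22.1/0.965 = 22.902 h.
Solving the cascade with C₁(0)=C₂(0)=0 gives C₂(t) = C_in[1 − (τ₁ e^(−t/τ₁) − τ₂ e^(−t/τ₂))/(τ₁ − τ₂)].
At t = 9.79: e^(−t/τ₁) = 0.60174, e^(−t/τ₂) = 0.65215.
C₂ = 1.13·[1 − (19.275·0.60174 − 22.902·0.65215)/(-3.6269)] = 1.13·0.079987 = 0.090385 g/L.

0.0904 g/L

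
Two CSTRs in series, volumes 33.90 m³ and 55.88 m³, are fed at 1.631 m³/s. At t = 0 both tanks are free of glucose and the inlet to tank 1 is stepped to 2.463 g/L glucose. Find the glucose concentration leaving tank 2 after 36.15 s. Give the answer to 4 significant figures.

Each tank obeys Vᵢ dCᵢ/dt = Q(Cᵢ₋₁ − Cᵢ), so τᵢ = Vᵢ/Q.
τ₁ = 33.90/1.631 = 20.7848 s; τ₂ = 55.88/1.631 = 34.2612 s.
Tank 1: C₁ = C_in(1 − e^(−t/τ₁)). Tank 2 (τ₁ ≠ τ₂): C₂ = C_in[1 − (τ₁ e^(−t/τ₁) − τ₂ e^(−t/τ₂))/(τ₁ − τ₂)].
At t = 36.15: e^(−t/τ₁) = 0.175652, e^(−t/τ₂) = 0.348147.
C₂ = 2.463·[1 − (20.7848·0.175652 − 34.2612·0.348147)/(-13.4764)] = 2.463·0.385811 = 0.950252 g/L.

0.9503 g/L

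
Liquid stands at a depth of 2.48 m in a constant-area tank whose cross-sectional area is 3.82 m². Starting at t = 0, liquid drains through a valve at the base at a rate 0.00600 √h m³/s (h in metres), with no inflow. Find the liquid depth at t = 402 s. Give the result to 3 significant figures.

With no inflow, A dh/dt = −0.00600 √h.
This is separable: 2 d(√h)/dt = −0.00600/A, so √h = √h₀ − (0.00600/(2A)) t.
√h = √2.48 − 0.00600·402/(2·3.82) = 1.5748 − 0.31571 = 1.2591.
h = 1.2591² = 1.5853 m.

1.59 m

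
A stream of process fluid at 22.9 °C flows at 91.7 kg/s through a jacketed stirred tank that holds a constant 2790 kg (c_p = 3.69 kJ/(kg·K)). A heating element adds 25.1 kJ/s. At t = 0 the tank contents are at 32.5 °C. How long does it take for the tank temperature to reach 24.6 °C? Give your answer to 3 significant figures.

53.8 s

Heat balance on the well-mixed liquid: M c_p dT/dt = ṁ c_p (T_in − T) + 25.1.
τ = M/ṁ = 30.425 s; T_ss = T_in + Q̇/(ṁ c_p) = 22.974 °C.
T(t) = T_ss + (T₀ − T_ss) e^(−t/τ). Set T = 24.6:
e^(−t/τ) = (24.6 − 22.974)/(32.5 − 22.974) = 0.17068
t = −30.425 · ln(0.17068) = 53.792 s.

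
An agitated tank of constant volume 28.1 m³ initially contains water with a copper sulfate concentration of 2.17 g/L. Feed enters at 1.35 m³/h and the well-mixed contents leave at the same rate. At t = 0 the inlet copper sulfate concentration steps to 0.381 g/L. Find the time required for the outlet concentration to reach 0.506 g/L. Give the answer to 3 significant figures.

Species balance: V dC/dt = Q(C_in − C) ⇒ τ = V/Q = 20.815 h.
C(t) = C_in + (C₀ − C_in) e^(−t/τ). Set C = 0.506 and solve for t:
e^(−t/τ) = (C − C_in)/(C₀ − C_in) = (0.506 − 0.381)/(2.17 − 0.381) = 0.069871
t = −τ ln(…) = 20.815 × 2.6611 = 55.390 h.

55.4 h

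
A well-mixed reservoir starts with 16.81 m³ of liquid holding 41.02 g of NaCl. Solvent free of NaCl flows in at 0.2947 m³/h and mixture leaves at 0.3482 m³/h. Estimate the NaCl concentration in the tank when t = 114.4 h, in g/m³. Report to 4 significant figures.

Let m(t) be the amount of NaCl. Volume: V(t) = V₀ + (Q_in − Q_out) t = 16.81 − 0.0535000 t; V(114.4) = 10.6896 m³.
No NaCl enters, so dm/dt = −Q_out · (m/V).
Separate: dm/m = −Q_out dt/V(t) ⇒ ln(m/m₀) = −(Q_out/(Q_in−Q_out)) ln(V/V₀).
m = m₀ (V₀/V)^(Q_out/(Q_in−Q_out)) = 41.02 × (16.81/10.6896)^(-6.50841) = 2.15477 g.
C = m/V = 2.15477/10.6896 = 0.201576 g/m³.

0.2016 g/m³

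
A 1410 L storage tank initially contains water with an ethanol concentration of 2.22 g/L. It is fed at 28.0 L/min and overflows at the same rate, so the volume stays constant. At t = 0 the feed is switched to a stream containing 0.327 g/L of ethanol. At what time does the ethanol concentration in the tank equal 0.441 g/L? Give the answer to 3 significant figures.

141 min

Species balance: V dC/dt = Q(C_in − C) ⇒ τ = V/Q = 50.357 min.
C(t) = C_in + (C₀ − C_in) e^(−t/τ). Set C = 0.441 and solve for t:
e^(−t/τ) = (C − C_in)/(C₀ − C_in) = (0.441 − 0.327)/(2.22 − 0.327) = 0.060222
t = −τ ln(…) = 50.357 × 2.8097 = 141.49 min.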